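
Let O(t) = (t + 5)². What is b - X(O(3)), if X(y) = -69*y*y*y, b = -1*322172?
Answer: 17765764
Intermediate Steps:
b = -322172
O(t) = (5 + t)²
X(y) = -69*y³ (X(y) = -69*y²*y = -69*y³)
b - X(O(3)) = -322172 - (-69)*((5 + 3)²)³ = -322172 - (-69)*(8²)³ = -322172 - (-69)*64³ = -322172 - (-69)*262144 = -322172 - 1*(-18087936) = -322172 + 18087936 = 17765764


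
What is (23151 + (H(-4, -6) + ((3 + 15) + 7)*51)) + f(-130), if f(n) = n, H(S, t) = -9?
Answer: 24287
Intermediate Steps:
(23151 + (H(-4, -6) + ((3 + 15) + 7)*51)) + f(-130) = (23151 + (-9 + ((3 + 15) + 7)*51)) - 130 = (23151 + (-9 + (18 + 7)*51)) - 130 = (23151 + (-9 + 25*51)) - 130 = (23151 + (-9 + 1275)) - 130 = (23151 + 1266) - 130 = 24417 - 130 = 24287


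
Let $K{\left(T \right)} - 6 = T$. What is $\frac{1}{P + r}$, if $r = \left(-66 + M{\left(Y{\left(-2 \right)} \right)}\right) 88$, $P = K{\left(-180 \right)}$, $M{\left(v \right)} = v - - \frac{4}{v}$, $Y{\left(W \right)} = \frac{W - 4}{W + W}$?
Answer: $- \frac{3}{16846} \approx -0.00017808$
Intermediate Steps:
$K{\left(T \right)} = 6 + T$
$Y{\left(W \right)} = \frac{-4 + W}{2 W}$
$M{\left(v \right)} = v + \frac{4}{v}$
$P = -174$ ($P = 6 - 180 = -174$)
$r = - \frac{16324}{3}$ ($r = \left(-66 + \left(\frac{-4 - 2}{2 \left(-2\right)} + \frac{4}{\frac{1}{2} \frac{1}{-2} \left(-4 - 2\right)}\right)\right) 88 = \left(-66 + \left(\frac{1}{2} \left(- \frac{1}{2}\right) \left(-6\right) + \frac{4}{\frac{1}{2} \left(- \frac{1}{2}\right) \left(-6\right)}\right)\right) 88 = \left(-66 + \left(\frac{3}{2} + \frac{4}{\frac{3}{2}}\right)\right) 88 = \left(-66 + \left(\frac{3}{2} + 4 \cdot \frac{2}{3}\right)\right) 88 = \left(-66 + \left(\frac{3}{2} + \frac{8}{3}\right)\right) 88 = \left(-66 + \frac{25}{6}\right) 88 = \left(- \frac{371}{6}\right) 88 = - \frac{16324}{3} \approx -5441.3$)
$\frac{1}{P + r} = \frac{1}{-174 - \frac{16324}{3}} = \frac{1}{- \frac{16846}{3}} = - \frac{3}{16846}$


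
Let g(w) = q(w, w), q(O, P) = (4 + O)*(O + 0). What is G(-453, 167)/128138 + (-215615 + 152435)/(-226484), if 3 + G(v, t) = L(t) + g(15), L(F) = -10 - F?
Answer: 2029884915/7255301698 ≈ 0.27978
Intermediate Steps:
q(O, P) = O*(4 + O) (q(O, P) = (4 + O)*O = O*(4 + O))
g(w) = w*(4 + w)
G(v, t) = 272 - t (G(v, t) = -3 + ((-10 - t) + 15*(4 + 15)) = -3 + ((-10 - t) + 15*19) = -3 + ((-10 - t) + 285) = -3 + (275 - t) = 272 - t)
G(-453, 167)/128138 + (-215615 + 152435)/(-226484) = (272 - 1*167)/128138 + (-215615 + 152435)/(-226484) = (272 - 167)*(1/128138) - 63180*(-1/226484) = 105*(1/128138) + 15795/56621 = 105/128138 + 15795/56621 = 2029884915/7255301698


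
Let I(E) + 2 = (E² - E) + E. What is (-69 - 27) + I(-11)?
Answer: 23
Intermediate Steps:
I(E) = -2 + E² (I(E) = -2 + ((E² - E) + E) = -2 + E²)
(-69 - 27) + I(-11) = (-69 - 27) + (-2 + (-11)²) = -96 + (-2 + 121) = -96 + 119 = 23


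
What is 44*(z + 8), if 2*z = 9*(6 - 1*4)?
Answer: 748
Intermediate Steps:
z = 9 (z = (9*(6 - 1*4))/2 = (9*(6 - 4))/2 = (9*2)/2 = (½)*18 = 9)
44*(z + 8) = 44*(9 + 8) = 44*17 = 748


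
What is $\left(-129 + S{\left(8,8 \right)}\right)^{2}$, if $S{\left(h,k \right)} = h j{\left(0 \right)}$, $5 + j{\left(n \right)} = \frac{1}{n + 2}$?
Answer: $27225$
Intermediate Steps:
$j{\left(n \right)} = -5 + \frac{1}{2 + n}$ ($j{\left(n \right)} = -5 + \frac{1}{n + 2} = -5 + \frac{1}{2 + n}$)
$S{\left(h,k \right)} = - \frac{9 h}{2}$ ($S{\left(h,k \right)} = h \frac{-9 - 0}{2 + 0} = h \frac{-9 + 0}{2} = h \frac{1}{2} \left(-9\right) = h \left(- \frac{9}{2}\right) = - \frac{9 h}{2}$)
$\left(-129 + S{\left(8,8 \right)}\right)^{2} = \left(-129 - 36\right)^{2} = \left(-165\right)^{2} = 27225$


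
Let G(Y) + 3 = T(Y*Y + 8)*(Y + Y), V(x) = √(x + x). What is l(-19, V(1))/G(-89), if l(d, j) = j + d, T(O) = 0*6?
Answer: 19/3 - √2/3 ≈ 5.8619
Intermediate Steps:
V(x) = √2*√x (V(x) = √(2*x) = √2*√x)
T(O) = 0
l(d, j) = d + j
G(Y) = -3 (G(Y) = -3 + 0*(Y + Y) = -3 + 0*(2*Y) = -3 + 0 = -3)
l(-19, V(1))/G(-89) = (-19 + √2*√1)/(-3) = (-19 + √2*1)*(-⅓) = (-19 + √2)*(-⅓) = 19/3 - √2/3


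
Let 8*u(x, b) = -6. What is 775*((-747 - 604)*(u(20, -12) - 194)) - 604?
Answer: 815630059/4 ≈ 2.0391e+8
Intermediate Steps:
u(x, b) = -¾ (u(x, b) = (⅛)*(-6) = -¾)
775*((-747 - 604)*(u(20, -12) - 194)) - 604 = 775*((-747 - 604)*(-¾ - 194)) - 604 = 775*(-1351*(-779/4)) - 604 = 775*(1052429/4) - 604 = 815632475/4 - 604 = 815630059/4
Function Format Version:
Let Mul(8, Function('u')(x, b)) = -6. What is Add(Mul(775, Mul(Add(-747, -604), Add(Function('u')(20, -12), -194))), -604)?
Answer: Rational(815630059, 4) ≈ 2.0391e+8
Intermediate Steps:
Function('u')(x, b) = Rational(-3, 4) (Function('u')(x, b) = Mul(Rational(1, 8), -6) = Rational(-3, 4))
Add(Mul(775, Mul(Add(-747, -604), Add(Function('u')(20, -12), -194))), -604) = Add(Mul(775, Mul(Add(-747, -604), Add(Rational(-3, 4), -194))), -604) = Add(Mul(775, Mul(-1351, Rational(-779, 4))), -604) = Add(Mul(775, Rational(1052429, 4)), -604) = Add(Rational(815632475, 4), -604) = Rational(815630059, 4)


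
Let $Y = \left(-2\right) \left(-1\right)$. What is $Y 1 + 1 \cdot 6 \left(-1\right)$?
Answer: $-4$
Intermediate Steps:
$Y = 2$
$Y 1 + 1 \cdot 6 \left(-1\right) = 2 \cdot 1 + 1 \cdot 6 \left(-1\right) = 2 + 6 \left(-1\right) = 2 - 6 = -4$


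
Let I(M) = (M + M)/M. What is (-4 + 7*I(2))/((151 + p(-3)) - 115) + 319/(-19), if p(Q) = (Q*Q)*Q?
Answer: -2681/171 ≈ -15.678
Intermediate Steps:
p(Q) = Q³ (p(Q) = Q²*Q = Q³)
I(M) = 2 (I(M) = (2*M)/M = 2)
(-4 + 7*I(2))/((151 + p(-3)) - 115) + 319/(-19) = (-4 + 7*2)/((151 + (-3)³) - 115) + 319/(-19) = (-4 + 14)/((151 - 27) - 115) + 319*(-1/19) = 10/(124 - 115) - 319/19 = 10/9 - 319/19 = -2681/171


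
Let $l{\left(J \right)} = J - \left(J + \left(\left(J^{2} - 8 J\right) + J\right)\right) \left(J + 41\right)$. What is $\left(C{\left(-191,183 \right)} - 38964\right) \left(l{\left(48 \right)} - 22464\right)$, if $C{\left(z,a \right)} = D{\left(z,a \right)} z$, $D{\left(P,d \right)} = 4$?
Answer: $8018699520$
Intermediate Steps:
$C{\left(z,a \right)} = 4 z$
$l{\left(J \right)} = J - \left(41 + J\right) \left(J^{2} - 6 J\right)$ ($l{\left(J \right)} = J - \left(J + \left(J^{2} - 7 J\right)\right) \left(41 + J\right) = J - \left(J^{2} - 6 J\right) \left(41 + J\right) = J - \left(41 + J\right) \left(J^{2} - 6 J\right)$)
$\left(C{\left(-191,183 \right)} - 38964\right) \left(l{\left(48 \right)} - 22464\right) = \left(4 \left(-191\right) - 38964\right) \left(48 \left(247 - 48^{2} - 1680\right) - 22464\right) = \left(-764 - 38964\right) \left(48 \left(247 - 2304 - 1680\right) - 22464\right) = - 39728 \left(48 \left(247 - 2304 - 1680\right) - 22464\right) = - 39728 \left(48 \left(-3737\right) - 22464\right) = - 39728 \left(-179376 - 22464\right) = \left(-39728\right) \left(-201840\right) = 8018699520$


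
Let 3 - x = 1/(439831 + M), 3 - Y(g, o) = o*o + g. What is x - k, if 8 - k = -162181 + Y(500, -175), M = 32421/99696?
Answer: -2825481471816724/14616474599 ≈ -1.9331e+5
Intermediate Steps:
M = 10807/33232 (M = 32421*(1/99696) = 10807/33232 ≈ 0.32520)
Y(g, o) = 3 - g - o² (Y(g, o) = 3 - (o*o + g) = 3 - (o² + g) = 3 - (g + o²) = 3 + (-g - o²) = 3 - g - o²)
x = 43849390565/14616474599 (x = 3 - 1/(439831 + 10807/33232) = 3 - 1/14616474599/33232 = 3 - 1*33232/14616474599 = 3 - 33232/14616474599 = 43849390565/14616474599 ≈ 3.0000)
k = 193311 (k = 8 - (-162181 + (3 - 1*500 - 1*(-175)²)) = 8 - (-162181 + (3 - 500 - 1*30625)) = 8 - (-162181 + (3 - 500 - 30625)) = 8 - (-162181 - 31122) = 8 - 1*(-193303) = 8 + 193303 = 193311)
x - k = 43849390565/14616474599 - 1*193311 = 43849390565/14616474599 - 193311 = -2825481471816724/14616474599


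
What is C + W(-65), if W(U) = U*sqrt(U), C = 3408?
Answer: 3408 - 65*I*sqrt(65) ≈ 3408.0 - 524.05*I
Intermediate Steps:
W(U) = U**(3/2)
C + W(-65) = 3408 + (-65)**(3/2) = 3408 - 65*I*sqrt(65)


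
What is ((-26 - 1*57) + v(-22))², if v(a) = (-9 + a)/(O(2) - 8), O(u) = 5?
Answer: 47524/9 ≈ 5280.4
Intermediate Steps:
v(a) = 3 - a/3 (v(a) = (-9 + a)/(5 - 8) = (-9 + a)/(-3) = (-9 + a)*(-⅓) = 3 - a/3)
((-26 - 1*57) + v(-22))² = ((-26 - 1*57) + (3 - ⅓*(-22)))² = ((-26 - 57) + (3 + 22/3))² = (-83 + 31/3)² = (-218/3)² = 47524/9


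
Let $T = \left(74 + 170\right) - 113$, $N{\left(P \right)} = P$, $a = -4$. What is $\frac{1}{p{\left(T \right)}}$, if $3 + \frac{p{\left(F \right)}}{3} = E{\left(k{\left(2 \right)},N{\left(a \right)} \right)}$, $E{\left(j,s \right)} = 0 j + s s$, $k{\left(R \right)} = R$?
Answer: $\frac{1}{39} \approx 0.025641$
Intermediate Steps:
$E{\left(j,s \right)} = s^{2}$ ($E{\left(j,s \right)} = 0 + s^{2} = s^{2}$)
$T = 131$ ($T = 244 - 113 = 131$)
$p{\left(F \right)} = 39$ ($p{\left(F \right)} = -9 + 3 \left(-4\right)^{2} = -9 + 3 \cdot 16 = -9 + 48 = 39$)
$\frac{1}{p{\left(T \right)}} = \frac{1}{39}$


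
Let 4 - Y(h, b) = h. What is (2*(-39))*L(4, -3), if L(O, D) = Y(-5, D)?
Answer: -702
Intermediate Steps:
Y(h, b) = 4 - h
L(O, D) = 9 (L(O, D) = 4 - 1*(-5) = 4 + 5 = 9)
(2*(-39))*L(4, -3) = (2*(-39))*9 = -78*9 = -702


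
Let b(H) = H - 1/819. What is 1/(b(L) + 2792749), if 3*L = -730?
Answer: 819/2287062140 ≈ 3.5810e-7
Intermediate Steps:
L = -730/3 (L = (1/3)*(-730) = -730/3 ≈ -243.33)
b(H) = -1/819 + H (b(H) = H - 1*1/819 = H - 1/819 = -1/819 + H)
1/(b(L) + 2792749) = 1/((-1/819 - 730/3) + 2792749) = 1/(-199291/819 + 2792749) = 1/(2287062140/819) = 819/2287062140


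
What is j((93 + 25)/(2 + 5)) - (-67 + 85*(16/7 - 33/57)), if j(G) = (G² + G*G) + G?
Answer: 472118/931 ≈ 507.11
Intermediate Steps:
j(G) = G + 2*G² (j(G) = (G² + G²) + G = 2*G² + G = G + 2*G²)
j((93 + 25)/(2 + 5)) - (-67 + 85*(16/7 - 33/57)) = ((93 + 25)/(2 + 5))*(1 + 2*((93 + 25)/(2 + 5))) - (-67 + 85*(16/7 - 33/57)) = (118/7)*(1 + 2*(118/7)) - (-67 + 85*(16*(⅐) - 33*1/57)) = (118*(⅐))*(1 + 2*(118*(⅐))) - (-67 + 85*(16/7 - 11/19)) = 118*(1 + 2*(118/7))/7 - (-67 + 85*(227/133)) = 118*(1 + 236/7)/7 - (-67 + 19295/133) = (118/7)*(243/7) - 1*10384/133 = 28674/49 - 10384/133 = 472118/931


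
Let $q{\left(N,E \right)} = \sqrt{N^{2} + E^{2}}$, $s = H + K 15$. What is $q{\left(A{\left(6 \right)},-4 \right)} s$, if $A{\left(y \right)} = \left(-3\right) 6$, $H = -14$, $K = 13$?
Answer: $362 \sqrt{85} \approx 3337.5$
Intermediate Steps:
$A{\left(y \right)} = -18$
$s = 181$ ($s = -14 + 13 \cdot 15 = -14 + 195 = 181$)
$q{\left(N,E \right)} = \sqrt{E^{2} + N^{2}}$
$q{\left(A{\left(6 \right)},-4 \right)} s = \sqrt{\left(-4\right)^{2} + \left(-18\right)^{2}} \cdot 181 = \sqrt{16 + 324} \cdot 181 = \sqrt{340} \cdot 181 = 2 \sqrt{85} \cdot 181 = 362 \sqrt{85}$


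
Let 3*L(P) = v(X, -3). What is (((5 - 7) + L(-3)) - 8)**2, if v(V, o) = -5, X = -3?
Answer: 1225/9 ≈ 136.11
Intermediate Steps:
L(P) = -5/3 (L(P) = (1/3)*(-5) = -5/3)
(((5 - 7) + L(-3)) - 8)**2 = (((5 - 7) - 5/3) - 8)**2 = ((-2 - 5/3) - 8)**2 = (-11/3 - 8)**2 = (-35/3)**2 = 1225/9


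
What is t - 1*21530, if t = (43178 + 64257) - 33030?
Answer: 52875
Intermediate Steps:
t = 74405 (t = 107435 - 33030 = 74405)
t - 1*21530 = 74405 - 1*21530 = 74405 - 21530 = 52875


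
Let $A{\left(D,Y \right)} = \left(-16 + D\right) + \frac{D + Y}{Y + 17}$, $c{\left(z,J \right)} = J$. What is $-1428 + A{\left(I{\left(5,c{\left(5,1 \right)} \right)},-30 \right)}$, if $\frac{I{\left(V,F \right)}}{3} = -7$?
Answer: $- \frac{18994}{13} \approx -1461.1$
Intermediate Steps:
$I{\left(V,F \right)} = -21$ ($I{\left(V,F \right)} = 3 \left(-7\right) = -21$)
$A{\left(D,Y \right)} = -16 + D + \frac{D + Y}{17 + Y}$ ($A{\left(D,Y \right)} = \left(-16 + D\right) + \frac{D + Y}{17 + Y} = -16 + D + \frac{D + Y}{17 + Y}$)
$-1428 + A{\left(I{\left(5,c{\left(5,1 \right)} \right)},-30 \right)} = -1428 + \frac{-272 - -450 + 18 \left(-21\right) - -630}{17 - 30} = -1428 + \frac{-272 + 450 - 378 + 630}{-13} = -1428 - \frac{430}{13} = - \frac{18994}{13}$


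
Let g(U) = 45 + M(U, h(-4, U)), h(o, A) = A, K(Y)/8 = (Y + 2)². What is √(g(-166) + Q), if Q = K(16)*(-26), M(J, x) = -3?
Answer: 5*I*√2694 ≈ 259.52*I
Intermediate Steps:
K(Y) = 8*(2 + Y)² (K(Y) = 8*(Y + 2)² = 8*(2 + Y)²)
Q = -67392 (Q = (8*(2 + 16)²)*(-26) = (8*18²)*(-26) = (8*324)*(-26) = 2592*(-26) = -67392)
g(U) = 42 (g(U) = 45 - 3 = 42)
√(g(-166) + Q) = √(42 - 67392) = √(-67350) = 5*I*√2694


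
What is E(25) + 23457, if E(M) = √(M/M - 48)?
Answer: 23457 + I*√47 ≈ 23457.0 + 6.8557*I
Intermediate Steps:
E(M) = I*√47 (E(M) = √(1 - 48) = √(-47) = I*√47)
E(25) + 23457 = I*√47 + 23457 = 23457 + I*√47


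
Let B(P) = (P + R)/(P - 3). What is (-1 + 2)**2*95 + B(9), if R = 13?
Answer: 296/3 ≈ 98.667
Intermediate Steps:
B(P) = (13 + P)/(-3 + P) (B(P) = (P + 13)/(P - 3) = (13 + P)/(-3 + P))
(-1 + 2)**2*95 + B(9) = (-1 + 2)**2*95 + (13 + 9)/(-3 + 9) = 1**2*95 + 22/6 = 1*95 + (1/6)*22 = 95 + 11/3 = 296/3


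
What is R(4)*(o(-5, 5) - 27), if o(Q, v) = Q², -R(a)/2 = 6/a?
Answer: 6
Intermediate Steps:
R(a) = -12/a
R(4)*(o(-5, 5) - 27) = (-12/4)*((-5)² - 27) = (-12*¼)*(25 - 27) = -3*(-2) = 6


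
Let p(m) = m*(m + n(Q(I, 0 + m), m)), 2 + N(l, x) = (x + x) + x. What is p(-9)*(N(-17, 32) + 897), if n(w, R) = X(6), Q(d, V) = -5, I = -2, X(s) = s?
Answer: 26757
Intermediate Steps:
N(l, x) = -2 + 3*x (N(l, x) = -2 + ((x + x) + x) = -2 + (2*x + x) = -2 + 3*x)
n(w, R) = 6
p(m) = m*(6 + m) (p(m) = m*(m + 6) = m*(6 + m))
p(-9)*(N(-17, 32) + 897) = (-9*(6 - 9))*((-2 + 3*32) + 897) = (-9*(-3))*((-2 + 96) + 897) = 27*(94 + 897) = 27*991 = 26757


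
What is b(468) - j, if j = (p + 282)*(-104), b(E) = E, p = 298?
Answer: 60788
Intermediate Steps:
j = -60320 (j = (298 + 282)*(-104) = 580*(-104) = -60320)
b(468) - j = 468 - 1*(-60320) = 468 + 60320 = 60788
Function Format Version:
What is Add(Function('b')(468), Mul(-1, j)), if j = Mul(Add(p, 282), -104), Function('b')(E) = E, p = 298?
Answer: 60788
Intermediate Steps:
j = -60320 (j = Mul(Add(298, 282), -104) = Mul(580, -104) = -60320)
Add(Function('b')(468), Mul(-1, j)) = Add(468, Mul(-1, -60320)) = Add(468, 60320) = 60788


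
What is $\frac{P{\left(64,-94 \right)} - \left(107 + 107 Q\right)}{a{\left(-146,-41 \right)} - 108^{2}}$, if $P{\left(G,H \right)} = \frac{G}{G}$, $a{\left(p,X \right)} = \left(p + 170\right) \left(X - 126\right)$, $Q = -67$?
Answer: $- \frac{7063}{15672} \approx -0.45068$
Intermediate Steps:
$a{\left(p,X \right)} = \left(-126 + X\right) \left(170 + p\right)$ ($a{\left(p,X \right)} = \left(170 + p\right) \left(-126 + X\right) = \left(-126 + X\right) \left(170 + p\right)$)
$P{\left(G,H \right)} = 1$
$\frac{P{\left(64,-94 \right)} - \left(107 + 107 Q\right)}{a{\left(-146,-41 \right)} - 108^{2}} = \frac{1 - -7062}{\left(-21420 - -18396 + 170 \left(-41\right) - -5986\right) - 108^{2}} = \frac{1 + \left(7169 - 107\right)}{\left(-21420 + 18396 - 6970 + 5986\right) - 11664} = \frac{1 + 7062}{-4008 - 11664} = \frac{7063}{-15672} = 7063 \left(- \frac{1}{15672}\right) = - \frac{7063}{15672}$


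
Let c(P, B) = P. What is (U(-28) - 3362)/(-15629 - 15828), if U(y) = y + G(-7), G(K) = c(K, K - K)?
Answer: 3397/31457 ≈ 0.10799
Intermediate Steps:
G(K) = K
U(y) = -7 + y (U(y) = y - 7 = -7 + y)
(U(-28) - 3362)/(-15629 - 15828) = ((-7 - 28) - 3362)/(-15629 - 15828) = (-35 - 3362)/(-31457) = -3397*(-1/31457) = 3397/31457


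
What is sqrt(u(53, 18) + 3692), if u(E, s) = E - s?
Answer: sqrt(3727) ≈ 61.049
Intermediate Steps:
sqrt(u(53, 18) + 3692) = sqrt((53 - 1*18) + 3692) = sqrt((53 - 18) + 3692) = sqrt(35 + 3692) = sqrt(3727)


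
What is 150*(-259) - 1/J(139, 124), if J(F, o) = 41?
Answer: -1592851/41 ≈ -38850.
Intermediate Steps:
150*(-259) - 1/J(139, 124) = 150*(-259) - 1/41 = -38850 - 1*1/41 = -38850 - 1/41 = -1592851/41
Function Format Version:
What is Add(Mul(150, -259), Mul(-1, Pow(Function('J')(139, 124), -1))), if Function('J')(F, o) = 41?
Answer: Rational(-1592851, 41) ≈ -38850.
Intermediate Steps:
Add(Mul(150, -259), Mul(-1, Pow(Function('J')(139, 124), -1))) = Add(Mul(150, -259), Mul(-1, Pow(41, -1))) = Add(-38850, Mul(-1, Rational(1, 41))) = Add(-38850, Rational(-1, 41)) = Rational(-1592851, 41)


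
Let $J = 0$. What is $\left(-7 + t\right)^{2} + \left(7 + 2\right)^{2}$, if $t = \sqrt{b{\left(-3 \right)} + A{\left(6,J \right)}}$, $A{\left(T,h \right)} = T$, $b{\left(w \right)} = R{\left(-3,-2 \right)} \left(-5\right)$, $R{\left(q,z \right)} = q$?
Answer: $151 - 14 \sqrt{21} \approx 86.844$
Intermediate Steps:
$b{\left(w \right)} = 15$ ($b{\left(w \right)} = \left(-3\right) \left(-5\right) = 15$)
$t = \sqrt{21}$ ($t = \sqrt{15 + 6} = \sqrt{21} \approx 4.5826$)
$\left(-7 + t\right)^{2} + \left(7 + 2\right)^{2} = \left(-7 + \sqrt{21}\right)^{2} + \left(7 + 2\right)^{2} = \left(-7 + \sqrt{21}\right)^{2} + 9^{2} = \left(-7 + \sqrt{21}\right)^{2} + 81 = 81 + \left(-7 + \sqrt{21}\right)^{2}$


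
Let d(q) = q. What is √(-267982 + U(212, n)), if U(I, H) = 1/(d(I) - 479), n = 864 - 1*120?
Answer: I*√19104169065/267 ≈ 517.67*I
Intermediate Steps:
n = 744 (n = 864 - 120 = 744)
U(I, H) = 1/(-479 + I) (U(I, H) = 1/(I - 479) = 1/(-479 + I))
√(-267982 + U(212, n)) = √(-267982 + 1/(-479 + 212)) = √(-267982 + 1/(-267)) = √(-267982 - 1/267) = √(-71551195/267) = I*√19104169065/267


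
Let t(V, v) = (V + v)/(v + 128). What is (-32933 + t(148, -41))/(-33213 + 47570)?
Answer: -2865064/1249059 ≈ -2.2938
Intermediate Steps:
t(V, v) = (V + v)/(128 + v)
(-32933 + t(148, -41))/(-33213 + 47570) = (-32933 + (148 - 41)/(128 - 41))/(-33213 + 47570) = (-32933 + 107/87)/14357 = (-32933 + (1/87)*107)*(1/14357) = (-32933 + 107/87)*(1/14357) = -2865064/87*1/14357 = -2865064/1249059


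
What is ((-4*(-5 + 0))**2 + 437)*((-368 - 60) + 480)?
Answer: 43524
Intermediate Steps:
((-4*(-5 + 0))**2 + 437)*((-368 - 60) + 480) = ((-4*(-5))**2 + 437)*(-428 + 480) = (20**2 + 437)*52 = (400 + 437)*52 = 837*52 = 43524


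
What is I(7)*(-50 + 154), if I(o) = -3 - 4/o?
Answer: -2600/7 ≈ -371.43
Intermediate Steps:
I(o) = -3 - 4/o
I(7)*(-50 + 154) = (-3 - 4/7)*(-50 + 154) = (-3 - 4*1/7)*104 = (-3 - 4/7)*104 = -25/7*104 = -2600/7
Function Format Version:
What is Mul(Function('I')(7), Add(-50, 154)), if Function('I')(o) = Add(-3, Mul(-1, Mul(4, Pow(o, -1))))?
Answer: Rational(-2600, 7) ≈ -371.43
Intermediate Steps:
Function('I')(o) = Add(-3, Mul(-4, Pow(o, -1)))
Mul(Function('I')(7), Add(-50, 154)) = Mul(Add(-3, Mul(-4, Pow(7, -1))), Add(-50, 154)) = Mul(Add(-3, Mul(-4, Rational(1, 7))), 104) = Mul(Add(-3, Rational(-4, 7)), 104) = Mul(Rational(-25, 7), 104) = Rational(-2600, 7)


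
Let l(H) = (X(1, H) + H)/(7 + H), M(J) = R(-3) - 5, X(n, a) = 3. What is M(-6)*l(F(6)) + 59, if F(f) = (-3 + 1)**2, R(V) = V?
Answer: 593/11 ≈ 53.909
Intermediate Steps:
F(f) = 4 (F(f) = (-2)**2 = 4)
M(J) = -8 (M(J) = -3 - 5 = -8)
l(H) = (3 + H)/(7 + H)
M(-6)*l(F(6)) + 59 = -8*(3 + 4)/(7 + 4) + 59 = -8*7/11 + 59 = -56/11 + 59 = 593/11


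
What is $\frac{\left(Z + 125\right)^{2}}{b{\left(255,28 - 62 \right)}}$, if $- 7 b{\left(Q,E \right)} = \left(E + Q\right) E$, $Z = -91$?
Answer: $\frac{14}{13} \approx 1.0769$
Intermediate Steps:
$b{\left(Q,E \right)} = - \frac{E \left(E + Q\right)}{7}$ ($b{\left(Q,E \right)} = - \frac{\left(E + Q\right) E}{7} = - \frac{E \left(E + Q\right)}{7}$)
$\frac{\left(Z + 125\right)^{2}}{b{\left(255,28 - 62 \right)}} = \frac{\left(-91 + 125\right)^{2}}{\left(- \frac{1}{7}\right) \left(28 - 62\right) \left(\left(28 - 62\right) + 255\right)} = \frac{34^{2}}{\left(- \frac{1}{7}\right) \left(-34\right) \left(-34 + 255\right)} = \frac{1156}{\left(- \frac{1}{7}\right) \left(-34\right) 221} = \frac{1156}{\frac{7514}{7}} = 1156 \cdot \frac{7}{7514} = \frac{14}{13}$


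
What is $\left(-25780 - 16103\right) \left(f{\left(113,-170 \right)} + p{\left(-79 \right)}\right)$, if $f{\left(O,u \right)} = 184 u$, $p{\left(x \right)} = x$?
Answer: $1313408997$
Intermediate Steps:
$\left(-25780 - 16103\right) \left(f{\left(113,-170 \right)} + p{\left(-79 \right)}\right) = \left(-25780 - 16103\right) \left(184 \left(-170\right) - 79\right) = - 41883 \left(-31280 - 79\right) = \left(-41883\right) \left(-31359\right) = 1313408997$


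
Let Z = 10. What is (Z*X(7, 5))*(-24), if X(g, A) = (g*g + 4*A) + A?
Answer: -17760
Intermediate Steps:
X(g, A) = g**2 + 5*A (X(g, A) = (g**2 + 4*A) + A = g**2 + 5*A)
(Z*X(7, 5))*(-24) = (10*(7**2 + 5*5))*(-24) = (10*(49 + 25))*(-24) = (10*74)*(-24) = 740*(-24) = -17760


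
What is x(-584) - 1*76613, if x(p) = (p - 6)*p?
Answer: 267947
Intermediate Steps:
x(p) = p*(-6 + p) (x(p) = (-6 + p)*p = p*(-6 + p))
x(-584) - 1*76613 = -584*(-6 - 584) - 1*76613 = -584*(-590) - 76613 = 344560 - 76613 = 267947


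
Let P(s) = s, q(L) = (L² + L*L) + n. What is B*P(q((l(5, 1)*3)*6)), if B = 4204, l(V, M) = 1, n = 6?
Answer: 2749416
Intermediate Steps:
q(L) = 6 + 2*L² (q(L) = (L² + L*L) + 6 = (L² + L²) + 6 = 2*L² + 6 = 6 + 2*L²)
B*P(q((l(5, 1)*3)*6)) = 4204*(6 + 2*((1*3)*6)²) = 4204*(6 + 2*(3*6)²) = 4204*(6 + 2*18²) = 4204*(6 + 2*324) = 4204*(6 + 648) = 4204*654 = 2749416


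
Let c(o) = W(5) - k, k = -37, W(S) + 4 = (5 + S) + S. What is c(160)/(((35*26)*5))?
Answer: 24/2275 ≈ 0.010549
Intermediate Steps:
W(S) = 1 + 2*S (W(S) = -4 + ((5 + S) + S) = -4 + (5 + 2*S) = 1 + 2*S)
c(o) = 48 (c(o) = (1 + 2*5) - 1*(-37) = (1 + 10) + 37 = 11 + 37 = 48)
c(160)/(((35*26)*5)) = 48/(((35*26)*5)) = 48/((910*5)) = 48/4550 = 48*(1/4550) = 24/2275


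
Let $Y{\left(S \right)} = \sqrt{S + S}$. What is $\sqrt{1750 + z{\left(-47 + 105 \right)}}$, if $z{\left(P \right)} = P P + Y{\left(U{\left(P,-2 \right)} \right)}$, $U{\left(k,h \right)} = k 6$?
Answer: $\sqrt{5114 + 2 \sqrt{174}} \approx 71.696$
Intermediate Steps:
$U{\left(k,h \right)} = 6 k$
$Y{\left(S \right)} = \sqrt{2} \sqrt{S}$ ($Y{\left(S \right)} = \sqrt{2 S} = \sqrt{2} \sqrt{S}$)
$z{\left(P \right)} = P^{2} + 2 \sqrt{3} \sqrt{P}$ ($z{\left(P \right)} = P P + \sqrt{2} \sqrt{6 P} = P^{2} + \sqrt{2} \sqrt{6} \sqrt{P} = P^{2} + 2 \sqrt{3} \sqrt{P}$)
$\sqrt{1750 + z{\left(-47 + 105 \right)}} = \sqrt{1750 + \left(\left(-47 + 105\right)^{2} + 2 \sqrt{3} \sqrt{-47 + 105}\right)} = \sqrt{1750 + \left(58^{2} + 2 \sqrt{3} \sqrt{58}\right)} = \sqrt{1750 + \left(3364 + 2 \sqrt{174}\right)} = \sqrt{5114 + 2 \sqrt{174}}$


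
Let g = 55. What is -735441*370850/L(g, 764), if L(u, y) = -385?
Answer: 7792522710/11 ≈ 7.0841e+8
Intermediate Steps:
-735441*370850/L(g, 764) = -735441/((-385/370850)) = -735441/((-385*1/370850)) = -735441/(-77/74170) = -735441*(-74170/77) = 7792522710/11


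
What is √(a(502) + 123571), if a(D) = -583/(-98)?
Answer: √24221082/14 ≈ 351.54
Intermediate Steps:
a(D) = 583/98 (a(D) = -583*(-1/98) = 583/98)
√(a(502) + 123571) = √(583/98 + 123571) = √(12110541/98) = √24221082/14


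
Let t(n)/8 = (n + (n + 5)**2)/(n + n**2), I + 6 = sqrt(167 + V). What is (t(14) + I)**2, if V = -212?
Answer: 1159/49 + 348*I*sqrt(5)/7 ≈ 23.653 + 111.16*I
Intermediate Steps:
I = -6 + 3*I*sqrt(5) (I = -6 + sqrt(167 - 212) = -6 + sqrt(-45) = -6 + 3*I*sqrt(5) ≈ -6.0 + 6.7082*I)
t(n) = 8*(n + (5 + n)**2)/(n + n**2) (t(n) = 8*((n + (n + 5)**2)/(n + n**2)) = 8*((n + (5 + n)**2)/(n + n**2)) = 8*(n + (5 + n)**2)/(n + n**2))
(t(14) + I)**2 = (8*(14 + (5 + 14)**2)/(14*(1 + 14)) + (-6 + 3*I*sqrt(5)))**2 = (8*(1/14)*(14 + 19**2)/15 + (-6 + 3*I*sqrt(5)))**2 = (8*(1/14)*(1/15)*(14 + 361) + (-6 + 3*I*sqrt(5)))**2 = (8*(1/14)*(1/15)*375 + (-6 + 3*I*sqrt(5)))**2 = (100/7 + (-6 + 3*I*sqrt(5)))**2 = (58/7 + 3*I*sqrt(5))**2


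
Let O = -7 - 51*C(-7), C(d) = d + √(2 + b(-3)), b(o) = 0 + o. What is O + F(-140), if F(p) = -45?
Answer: 305 - 51*I ≈ 305.0 - 51.0*I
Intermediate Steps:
b(o) = o
C(d) = I + d (C(d) = d + √(2 - 3) = d + √(-1) = d + I = I + d)
O = 350 - 51*I (O = -7 - 51*(I - 7) = -7 - 51*(-7 + I) = -7 + (357 - 51*I) = 350 - 51*I ≈ 350.0 - 51.0*I)
O + F(-140) = (350 - 51*I) - 45 = 305 - 51*I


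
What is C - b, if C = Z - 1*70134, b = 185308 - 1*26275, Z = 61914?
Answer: -167253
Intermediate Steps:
b = 159033 (b = 185308 - 26275 = 159033)
C = -8220 (C = 61914 - 1*70134 = 61914 - 70134 = -8220)
C - b = -8220 - 1*159033 = -8220 - 159033 = -167253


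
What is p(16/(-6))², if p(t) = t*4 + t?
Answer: 1600/9 ≈ 177.78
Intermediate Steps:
p(t) = 5*t (p(t) = 4*t + t = 5*t)
p(16/(-6))² = (5*(16/(-6)))² = (5*(16*(-⅙)))² = (5*(-8/3))² = (-40/3)² = 1600/9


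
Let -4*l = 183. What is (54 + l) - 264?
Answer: -1023/4 ≈ -255.75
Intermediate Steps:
l = -183/4 (l = -1/4*183 = -183/4 ≈ -45.750)
(54 + l) - 264 = (54 - 183/4) - 264 = 33/4 - 264 = -1023/4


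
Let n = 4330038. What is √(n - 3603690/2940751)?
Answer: 8*√585097331712409857/2940751 ≈ 2080.9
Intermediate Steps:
√(n - 3603690/2940751) = √(4330038 - 3603690/2940751) = √(12733559974848/2940751) = 8*√585097331712409857/2940751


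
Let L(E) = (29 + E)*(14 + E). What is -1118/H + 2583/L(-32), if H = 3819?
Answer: 363115/7638 ≈ 47.541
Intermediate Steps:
L(E) = (14 + E)*(29 + E)
-1118/H + 2583/L(-32) = -1118/3819 + 2583/(406 + (-32)**2 + 43*(-32)) = -1118*1/3819 + 2583/(406 + 1024 - 1376) = -1118/3819 + 2583/54 = -1118/3819 + 2583*(1/54) = -1118/3819 + 287/6 = 363115/7638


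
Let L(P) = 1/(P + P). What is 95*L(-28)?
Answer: -95/56 ≈ -1.6964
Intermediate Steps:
L(P) = 1/(2*P)
95*L(-28) = 95*((½)/(-28)) = 95*((½)*(-1/28)) = 95*(-1/56) = -95/56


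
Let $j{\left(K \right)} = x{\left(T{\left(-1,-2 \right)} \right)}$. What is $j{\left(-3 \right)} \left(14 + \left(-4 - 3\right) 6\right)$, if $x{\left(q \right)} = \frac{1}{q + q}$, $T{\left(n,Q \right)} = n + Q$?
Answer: $\frac{14}{3} \approx 4.6667$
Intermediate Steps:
$T{\left(n,Q \right)} = Q + n$
$x{\left(q \right)} = \frac{1}{2 q}$
$j{\left(K \right)} = - \frac{1}{6}$ ($j{\left(K \right)} = \frac{1}{2 \left(-2 - 1\right)} = \frac{1}{2 \left(-3\right)} = \frac{1}{2} \left(- \frac{1}{3}\right) = - \frac{1}{6}$)
$j{\left(-3 \right)} \left(14 + \left(-4 - 3\right) 6\right) = - \frac{14 + \left(-4 - 3\right) 6}{6} = - \frac{14 - 42}{6} = \left(- \frac{1}{6}\right) \left(-28\right) = \frac{14}{3}$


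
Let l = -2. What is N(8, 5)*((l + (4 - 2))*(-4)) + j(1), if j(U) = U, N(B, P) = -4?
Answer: 1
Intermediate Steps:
N(8, 5)*((l + (4 - 2))*(-4)) + j(1) = -4*(-2 + (4 - 2))*(-4) + 1 = -4*(-2 + 2)*(-4) + 1 = -0*(-4) + 1 = -4*0 + 1 = 0 + 1 = 1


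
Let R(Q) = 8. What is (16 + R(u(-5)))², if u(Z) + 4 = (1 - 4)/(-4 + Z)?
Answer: 576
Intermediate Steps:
u(Z) = -4 - 3/(-4 + Z) (u(Z) = -4 + (1 - 4)/(-4 + Z) = -4 - 3/(-4 + Z))
(16 + R(u(-5)))² = (16 + 8)² = 24² = 576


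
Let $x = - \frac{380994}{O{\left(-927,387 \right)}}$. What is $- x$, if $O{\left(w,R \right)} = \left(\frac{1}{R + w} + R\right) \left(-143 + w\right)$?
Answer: $- \frac{20573676}{22360753} \approx -0.92008$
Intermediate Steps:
$O{\left(w,R \right)} = \left(-143 + w\right) \left(R + \frac{1}{R + w}\right)$ ($O{\left(w,R \right)} = \left(R + \frac{1}{R + w}\right) \left(-143 + w\right) = \left(-143 + w\right) \left(R + \frac{1}{R + w}\right)$)
$x = \frac{20573676}{22360753}$ ($x = - \frac{380994}{\frac{1}{387 - 927} \left(-143 - 927 - 143 \cdot 387^{2} + 387 \left(-927\right)^{2} - 927 \cdot 387^{2} - 55341 \left(-927\right)\right)} = - \frac{380994}{\frac{1}{-540} \left(-143 - 927 - 21416967 + 387 \cdot 859329 - 138835863 + 51301107\right)} = - \frac{380994}{\left(- \frac{1}{540}\right) \left(-143 - 927 - 21416967 + 332560323 - 138835863 + 51301107\right)} = - \frac{380994}{\left(- \frac{1}{540}\right) 223607530} = - \frac{380994}{- \frac{22360753}{54}} = \left(-380994\right) \left(- \frac{54}{22360753}\right) = \frac{20573676}{22360753} \approx 0.92008$)
$- x = \left(-1\right) \frac{20573676}{22360753} = - \frac{20573676}{22360753}$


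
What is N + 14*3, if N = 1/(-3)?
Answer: 125/3 ≈ 41.667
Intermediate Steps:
N = -⅓ ≈ -0.33333
N + 14*3 = -⅓ + 14*3 = -⅓ + 42 = 125/3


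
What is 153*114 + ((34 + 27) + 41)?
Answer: 17544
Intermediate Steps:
153*114 + ((34 + 27) + 41) = 17442 + (61 + 41) = 17442 + 102 = 17544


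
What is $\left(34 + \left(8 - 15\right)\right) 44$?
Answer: $1188$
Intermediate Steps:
$\left(34 + \left(8 - 15\right)\right) 44 = \left(34 - 7\right) 44 = 27 \cdot 44 = 1188$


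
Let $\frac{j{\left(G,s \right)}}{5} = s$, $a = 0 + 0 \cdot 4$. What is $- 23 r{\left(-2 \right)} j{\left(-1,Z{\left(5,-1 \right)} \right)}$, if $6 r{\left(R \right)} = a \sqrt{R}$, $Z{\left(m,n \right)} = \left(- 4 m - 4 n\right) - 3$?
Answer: $0$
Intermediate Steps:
$a = 0$ ($a = 0 + 0 = 0$)
$Z{\left(m,n \right)} = -3 - 4 m - 4 n$
$r{\left(R \right)} = 0$ ($r{\left(R \right)} = \frac{0 \sqrt{R}}{6} = \frac{1}{6} \cdot 0 = 0$)
$j{\left(G,s \right)} = 5 s$
$- 23 r{\left(-2 \right)} j{\left(-1,Z{\left(5,-1 \right)} \right)} = \left(-23\right) 0 \cdot 5 \left(-3 - 20 - -4\right) = 0 \cdot 5 \left(-3 - 20 + 4\right) = 0 \cdot 5 \left(-19\right) = 0 \left(-95\right) = 0$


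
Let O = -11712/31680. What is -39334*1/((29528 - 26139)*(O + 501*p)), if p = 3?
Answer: -3245055/420124163 ≈ -0.0077240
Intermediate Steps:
O = -61/165 (O = -11712*1/31680 = -61/165 ≈ -0.36970)
-39334*1/((29528 - 26139)*(O + 501*p)) = -39334*1/((29528 - 26139)*(-61/165 + 501*3)) = -39334*1/(3389*(-61/165 + 1503)) = -39334/((247934/165)*3389) = -39334/840248326/165 = -39334*165/840248326 = -3245055/420124163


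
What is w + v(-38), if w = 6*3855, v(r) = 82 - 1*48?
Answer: 23164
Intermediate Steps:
v(r) = 34 (v(r) = 82 - 48 = 34)
w = 23130
w + v(-38) = 23130 + 34 = 23164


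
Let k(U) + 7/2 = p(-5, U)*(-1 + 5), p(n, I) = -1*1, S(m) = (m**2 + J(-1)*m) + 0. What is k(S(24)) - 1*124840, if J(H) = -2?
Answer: -249695/2 ≈ -1.2485e+5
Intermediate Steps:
S(m) = m**2 - 2*m (S(m) = (m**2 - 2*m) + 0 = m**2 - 2*m)
p(n, I) = -1
k(U) = -15/2 (k(U) = -7/2 - (-1 + 5) = -7/2 - 1*4 = -7/2 - 4 = -15/2)
k(S(24)) - 1*124840 = -15/2 - 1*124840 = -15/2 - 124840 = -249695/2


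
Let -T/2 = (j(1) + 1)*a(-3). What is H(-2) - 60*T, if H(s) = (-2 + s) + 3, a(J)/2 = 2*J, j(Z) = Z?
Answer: -2881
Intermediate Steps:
a(J) = 4*J (a(J) = 2*(2*J) = 4*J)
H(s) = 1 + s
T = 48 (T = -2*(1 + 1)*4*(-3) = -4*(-12) = -2*(-24) = 48)
H(-2) - 60*T = (1 - 2) - 60*48 = -1 - 2880 = -2881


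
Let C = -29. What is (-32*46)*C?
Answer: 42688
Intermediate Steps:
(-32*46)*C = -32*46*(-29) = -1472*(-29) = 42688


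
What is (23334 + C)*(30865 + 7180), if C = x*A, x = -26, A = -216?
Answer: 1101402750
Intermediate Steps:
C = 5616 (C = -26*(-216) = 5616)
(23334 + C)*(30865 + 7180) = (23334 + 5616)*(30865 + 7180) = 28950*38045 = 1101402750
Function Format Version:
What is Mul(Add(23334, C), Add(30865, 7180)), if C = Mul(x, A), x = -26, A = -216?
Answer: 1101402750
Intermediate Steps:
C = 5616 (C = Mul(-26, -216) = 5616)
Mul(Add(23334, C), Add(30865, 7180)) = Mul(Add(23334, 5616), Add(30865, 7180)) = Mul(28950, 38045) = 1101402750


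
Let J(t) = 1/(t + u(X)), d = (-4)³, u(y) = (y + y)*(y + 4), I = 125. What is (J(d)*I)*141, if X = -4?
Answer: -17625/64 ≈ -275.39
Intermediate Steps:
u(y) = 2*y*(4 + y) (u(y) = (2*y)*(4 + y) = 2*y*(4 + y))
d = -64
J(t) = 1/t (J(t) = 1/(t + 2*(-4)*(4 - 4)) = 1/(t + 2*(-4)*0) = 1/(t + 0) = 1/t)
(J(d)*I)*141 = (125/(-64))*141 = -1/64*125*141 = -125/64*141 = -17625/64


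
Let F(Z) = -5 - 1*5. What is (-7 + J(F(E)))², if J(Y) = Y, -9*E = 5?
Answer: 289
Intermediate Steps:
E = -5/9 (E = -⅑*5 = -5/9 ≈ -0.55556)
F(Z) = -10 (F(Z) = -5 - 5 = -10)
(-7 + J(F(E)))² = (-7 - 10)² = (-17)² = 289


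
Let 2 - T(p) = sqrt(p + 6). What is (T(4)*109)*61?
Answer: 13298 - 6649*sqrt(10) ≈ -7728.0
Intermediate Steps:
T(p) = 2 - sqrt(6 + p) (T(p) = 2 - sqrt(p + 6) = 2 - sqrt(6 + p))
(T(4)*109)*61 = ((2 - sqrt(6 + 4))*109)*61 = ((2 - sqrt(10))*109)*61 = (218 - 109*sqrt(10))*61 = 13298 - 6649*sqrt(10)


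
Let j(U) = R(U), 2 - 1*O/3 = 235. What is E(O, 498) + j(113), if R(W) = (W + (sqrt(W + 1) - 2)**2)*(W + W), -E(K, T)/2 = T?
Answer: 51210 - 904*sqrt(114) ≈ 41558.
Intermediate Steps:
O = -699 (O = 6 - 3*235 = 6 - 705 = -699)
E(K, T) = -2*T
R(W) = 2*W*(W + (-2 + sqrt(1 + W))**2) (R(W) = (W + (sqrt(1 + W) - 2)**2)*(2*W) = (W + (-2 + sqrt(1 + W))**2)*(2*W) = 2*W*(W + (-2 + sqrt(1 + W))**2))
j(U) = 2*U*(U + (-2 + sqrt(1 + U))**2)
E(O, 498) + j(113) = -2*498 + 2*113*(113 + (-2 + sqrt(1 + 113))**2) = -996 + 2*113*(113 + (-2 + sqrt(114))**2) = -996 + (25538 + 226*(-2 + sqrt(114))**2) = 24542 + 226*(-2 + sqrt(114))**2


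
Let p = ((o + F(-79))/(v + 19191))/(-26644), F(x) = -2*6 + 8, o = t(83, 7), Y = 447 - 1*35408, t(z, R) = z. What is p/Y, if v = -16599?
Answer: 79/2414450291328 ≈ 3.2720e-11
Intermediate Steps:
Y = -34961 (Y = 447 - 35408 = -34961)
o = 83
F(x) = -4 (F(x) = -12 + 8 = -4)
p = -79/69061248 (p = ((83 - 4)/(-16599 + 19191))/(-26644) = (79/2592)*(-1/26644) = -79/69061248 ≈ -1.1439e-6)
p/Y = -79/69061248/(-34961) = -79/69061248*(-1/34961) = 79/2414450291328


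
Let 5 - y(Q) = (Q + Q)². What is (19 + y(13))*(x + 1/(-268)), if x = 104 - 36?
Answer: -2970349/67 ≈ -44334.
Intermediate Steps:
y(Q) = 5 - 4*Q² (y(Q) = 5 - (Q + Q)² = 5 - (2*Q)² = 5 - 4*Q²)
x = 68
(19 + y(13))*(x + 1/(-268)) = (19 + (5 - 4*13²))*(68 + 1/(-268)) = (19 + (5 - 4*169))*(68 - 1/268) = (19 + (5 - 676))*(18223/268) = (19 - 671)*(18223/268) = -652*18223/268 = -2970349/67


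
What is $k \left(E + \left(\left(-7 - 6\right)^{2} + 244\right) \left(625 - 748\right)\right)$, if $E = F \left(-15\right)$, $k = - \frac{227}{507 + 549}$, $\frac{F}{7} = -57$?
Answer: $\frac{154133}{16} \approx 9633.3$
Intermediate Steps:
$F = -399$ ($F = 7 \left(-57\right) = -399$)
$k = - \frac{227}{1056} \approx -0.21496$
$E = 5985$ ($E = \left(-399\right) \left(-15\right) = 5985$)
$k \left(E + \left(\left(-7 - 6\right)^{2} + 244\right) \left(625 - 748\right)\right) = - \frac{227 \left(5985 + \left(\left(-7 - 6\right)^{2} + 244\right) \left(625 - 748\right)\right)}{1056} = - \frac{227 \left(5985 + \left(\left(-13\right)^{2} + 244\right) \left(-123\right)\right)}{1056} = - \frac{227 \left(5985 + \left(169 + 244\right) \left(-123\right)\right)}{1056} = - \frac{227 \left(5985 + 413 \left(-123\right)\right)}{1056} = - \frac{227 \left(5985 - 50799\right)}{1056} = \left(- \frac{227}{1056}\right) \left(-44814\right) = \frac{154133}{16}$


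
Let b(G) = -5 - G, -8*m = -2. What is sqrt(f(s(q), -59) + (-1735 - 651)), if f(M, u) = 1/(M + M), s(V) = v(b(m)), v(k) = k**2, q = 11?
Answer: I*sqrt(1052218)/21 ≈ 48.846*I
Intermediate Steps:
m = 1/4 (m = -1/8*(-2) = 1/4 ≈ 0.25000)
s(V) = 441/16 (s(V) = (-5 - 1*1/4)**2 = (-5 - 1/4)**2 = (-21/4)**2 = 441/16)
f(M, u) = 1/(2*M)
sqrt(f(s(q), -59) + (-1735 - 651)) = sqrt(1/(2*(441/16)) + (-1735 - 651)) = sqrt((1/2)*(16/441) - 2386) = sqrt(8/441 - 2386) = sqrt(-1052218/441) = I*sqrt(1052218)/21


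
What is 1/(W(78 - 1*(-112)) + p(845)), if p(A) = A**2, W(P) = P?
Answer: 1/714215 ≈ 1.4001e-6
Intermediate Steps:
1/(W(78 - 1*(-112)) + p(845)) = 1/((78 - 1*(-112)) + 845**2) = 1/((78 + 112) + 714025) = 1/(190 + 714025) = 1/714215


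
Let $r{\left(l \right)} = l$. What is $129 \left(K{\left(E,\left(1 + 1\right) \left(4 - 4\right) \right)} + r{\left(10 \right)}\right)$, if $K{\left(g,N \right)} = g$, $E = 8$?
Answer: $2322$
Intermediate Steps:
$129 \left(K{\left(E,\left(1 + 1\right) \left(4 - 4\right) \right)} + r{\left(10 \right)}\right) = 129 \left(8 + 10\right) = 129 \cdot 18 = 2322$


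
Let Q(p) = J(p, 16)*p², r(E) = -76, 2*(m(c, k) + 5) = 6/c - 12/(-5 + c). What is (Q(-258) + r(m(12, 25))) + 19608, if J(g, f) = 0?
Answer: 19532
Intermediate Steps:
m(c, k) = -5 - 6/(-5 + c) + 3/c (m(c, k) = -5 + (6/c - 12/(-5 + c))/2 = -5 + (-12/(-5 + c) + 6/c)/2 = -5 + (-6/(-5 + c) + 3/c) = -5 - 6/(-5 + c) + 3/c)
Q(p) = 0 (Q(p) = 0*p² = 0)
(Q(-258) + r(m(12, 25))) + 19608 = (0 - 76) + 19608 = -76 + 19608 = 19532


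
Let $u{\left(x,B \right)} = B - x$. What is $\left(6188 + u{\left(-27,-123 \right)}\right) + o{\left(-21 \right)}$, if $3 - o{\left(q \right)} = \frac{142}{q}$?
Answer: $\frac{128137}{21} \approx 6101.8$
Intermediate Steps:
$o{\left(q \right)} = 3 - \frac{142}{q}$
$\left(6188 + u{\left(-27,-123 \right)}\right) + o{\left(-21 \right)} = \left(6188 - 96\right) - \left(-3 + \frac{142}{-21}\right) = \left(6188 + \left(-123 + 27\right)\right) + \left(3 - - \frac{142}{21}\right) = \left(6188 - 96\right) + \left(3 + \frac{142}{21}\right) = 6092 + \frac{205}{21} = \frac{128137}{21}$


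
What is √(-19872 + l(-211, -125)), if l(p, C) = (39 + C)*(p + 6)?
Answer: I*√2242 ≈ 47.35*I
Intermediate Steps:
l(p, C) = (6 + p)*(39 + C) (l(p, C) = (39 + C)*(6 + p) = (6 + p)*(39 + C))
√(-19872 + l(-211, -125)) = √(-19872 + (234 + 6*(-125) + 39*(-211) - 125*(-211))) = √(-19872 + (234 - 750 - 8229 + 26375)) = √(-19872 + 17630) = √(-2242) = I*√2242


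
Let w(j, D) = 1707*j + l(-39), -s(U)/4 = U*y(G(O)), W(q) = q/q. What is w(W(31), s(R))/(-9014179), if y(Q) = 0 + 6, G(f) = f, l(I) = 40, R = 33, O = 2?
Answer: -1747/9014179 ≈ -0.00019381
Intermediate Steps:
W(q) = 1
y(Q) = 6
s(U) = -24*U (s(U) = -4*U*6 = -24*U)
w(j, D) = 40 + 1707*j (w(j, D) = 1707*j + 40 = 40 + 1707*j)
w(W(31), s(R))/(-9014179) = (40 + 1707*1)/(-9014179) = (40 + 1707)*(-1/9014179) = 1747*(-1/9014179) = -1747/9014179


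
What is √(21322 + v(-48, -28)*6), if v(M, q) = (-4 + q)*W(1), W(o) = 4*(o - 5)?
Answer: √24394 ≈ 156.19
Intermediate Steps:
W(o) = -20 + 4*o (W(o) = 4*(-5 + o) = -20 + 4*o)
v(M, q) = 64 - 16*q (v(M, q) = (-4 + q)*(-20 + 4*1) = (-4 + q)*(-20 + 4) = (-4 + q)*(-16) = 64 - 16*q)
√(21322 + v(-48, -28)*6) = √(21322 + (64 - 16*(-28))*6) = √(21322 + (64 + 448)*6) = √(21322 + 512*6) = √(21322 + 3072) = √24394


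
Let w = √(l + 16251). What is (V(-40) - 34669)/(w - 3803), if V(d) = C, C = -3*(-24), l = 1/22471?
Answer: 2956563198161/324628604817 + 34597*√8205874884562/324628604817 ≈ 9.4128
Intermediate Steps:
l = 1/22471 ≈ 4.4502e-5
w = √8205874884562/22471 (w = √(1/22471 + 16251) = √(365176222/22471) = √8205874884562/22471 ≈ 127.48)
C = 72
V(d) = 72
(V(-40) - 34669)/(w - 3803) = (72 - 34669)/(√8205874884562/22471 - 3803) = -34597/(-3803 + √8205874884562/22471)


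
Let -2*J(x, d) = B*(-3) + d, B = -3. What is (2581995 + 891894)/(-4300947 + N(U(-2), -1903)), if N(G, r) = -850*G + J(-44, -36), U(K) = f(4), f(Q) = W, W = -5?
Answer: -6947778/8593367 ≈ -0.80851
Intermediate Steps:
f(Q) = -5
U(K) = -5
J(x, d) = -9/2 - d/2 (J(x, d) = -(-3*(-3) + d)/2 = -(9 + d)/2 = -9/2 - d/2)
N(G, r) = 27/2 - 850*G (N(G, r) = -850*G + (-9/2 - ½*(-36)) = -850*G + (-9/2 + 18) = -850*G + 27/2 = 27/2 - 850*G)
(2581995 + 891894)/(-4300947 + N(U(-2), -1903)) = (2581995 + 891894)/(-4300947 + (27/2 - 850*(-5))) = 3473889/(-4300947 + (27/2 + 4250)) = 3473889/(-4300947 + 8527/2) = 3473889/(-8593367/2) = 3473889*(-2/8593367) = -6947778/8593367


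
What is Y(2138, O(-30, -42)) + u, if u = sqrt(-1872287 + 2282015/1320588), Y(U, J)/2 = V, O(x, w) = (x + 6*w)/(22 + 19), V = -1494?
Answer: -2988 + I*sqrt(90699358085728103)/220098 ≈ -2988.0 + 1368.3*I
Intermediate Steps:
O(x, w) = x/41 + 6*w/41 (O(x, w) = (x + 6*w)/41 = (x + 6*w)*(1/41) = x/41 + 6*w/41)
Y(U, J) = -2988 (Y(U, J) = 2*(-1494) = -2988)
u = I*sqrt(90699358085728103)/220098 (u = sqrt(-1872287 + 2282015*(1/1320588)) = sqrt(-1872287 + 2282015/1320588) = sqrt(-2472517462741/1320588) = I*sqrt(90699358085728103)/220098 ≈ 1368.3*I)
Y(2138, O(-30, -42)) + u = -2988 + I*sqrt(90699358085728103)/220098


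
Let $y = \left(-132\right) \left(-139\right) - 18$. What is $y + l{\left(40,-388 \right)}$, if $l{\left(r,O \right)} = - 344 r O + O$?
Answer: $5356822$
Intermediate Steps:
$y = 18330$ ($y = 18348 - 18 = 18330$)
$l{\left(r,O \right)} = O - 344 O r$ ($l{\left(r,O \right)} = - 344 O r + O = O - 344 O r$)
$y + l{\left(40,-388 \right)} = 18330 - 388 \left(1 - 13760\right) = 18330 - -5338492 = 18330 + 5338492 = 5356822$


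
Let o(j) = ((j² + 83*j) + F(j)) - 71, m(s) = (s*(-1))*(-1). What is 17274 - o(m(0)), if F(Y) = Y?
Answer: 17345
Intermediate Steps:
m(s) = s (m(s) = -s*(-1) = s)
o(j) = -71 + j² + 84*j (o(j) = ((j² + 83*j) + j) - 71 = (j² + 84*j) - 71 = -71 + j² + 84*j)
17274 - o(m(0)) = 17274 - (-71 + 0² + 84*0) = 17274 - (-71 + 0 + 0) = 17274 - 1*(-71) = 17274 + 71 = 17345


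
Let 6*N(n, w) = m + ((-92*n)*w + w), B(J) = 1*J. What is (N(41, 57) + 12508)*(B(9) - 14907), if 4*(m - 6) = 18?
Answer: 694686291/2 ≈ 3.4734e+8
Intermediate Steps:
m = 21/2 (m = 6 + (¼)*18 = 6 + 9/2 = 21/2 ≈ 10.500)
B(J) = J
N(n, w) = 7/4 + w/6 - 46*n*w/3 (N(n, w) = (21/2 + ((-92*n)*w + w))/6 = (21/2 + (-92*n*w + w))/6 = (21/2 + (w - 92*n*w))/6 = (21/2 + w - 92*n*w)/6 = 7/4 + w/6 - 46*n*w/3)
(N(41, 57) + 12508)*(B(9) - 14907) = ((7/4 + (⅙)*57 - 46/3*41*57) + 12508)*(9 - 14907) = ((7/4 + 19/2 - 35834) + 12508)*(-14898) = (-143291/4 + 12508)*(-14898) = -93259/4*(-14898) = 694686291/2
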